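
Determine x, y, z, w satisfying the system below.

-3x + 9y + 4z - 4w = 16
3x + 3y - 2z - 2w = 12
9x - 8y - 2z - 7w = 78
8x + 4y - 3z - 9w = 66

(5, -1, 5, -5)

Forward elimination on [A|b]:
R2 <- R2 - (-1)*R1:  [  0  12   2  -6  28 ]
R3 <- R3 - (-3)*R1:  [   0   19   10  -19  126 ]
R4 <- R4 - (-8/3)*R1:  [     0     28   23/3  -59/3  326/3 ]
R3 <- R3 - (19/12)*R2:  [     0      0   41/6  -19/2  245/3 ]
R4 <- R4 - (7/3)*R2:  [     0      0      3  -17/3  130/3 ]
R4 <- R4 - (18/41)*R3:  [        0         0         0  -184/123   920/123 ]
Row echelon form:
[ -3   9     4        -4  |       16 ]
[  0  12     2        -6  |       28 ]
[  0   0  41/6     -19/2  |    245/3 ]
[  0   0     0  -184/123  |  920/123 ]
Back-substitution:
w = (920/123) / (-184/123) = -5
z = (245/3 - (-19/2)*(-5)) / (41/6) = 5
y = (28 - (2)*(5) - (-6)*(-5)) / 12 = -1
x = (16 - (9)*(-1) - (4)*(5) - (-4)*(-5)) / -3 = 5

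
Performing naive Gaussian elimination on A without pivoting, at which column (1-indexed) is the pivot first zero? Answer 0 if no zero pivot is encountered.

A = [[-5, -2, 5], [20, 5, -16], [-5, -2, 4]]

Naive forward elimination:
R2 <- R2 - (-4)*R1:  [  0  -3   4 ]
R3 <- R3 - (1)*R1:  [  0   0  -1 ]
All pivots nonzero; naive elimination completes without hitting a zero pivot.

first zero-pivot column = 0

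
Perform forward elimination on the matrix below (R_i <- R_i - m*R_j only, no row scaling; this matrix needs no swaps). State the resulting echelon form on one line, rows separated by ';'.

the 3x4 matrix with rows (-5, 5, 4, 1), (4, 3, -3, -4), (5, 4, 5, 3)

Forward elimination:
R2 <- R2 - (-4/5)*R1:  [     0      7    1/5  -16/5 ]
R3 <- R3 - (-1)*R1:  [ 0  9  9  4 ]
R3 <- R3 - (9/7)*R2:  [      0       0  306/35  284/35 ]
Row echelon form:
[ -5  5       4       1 ]
[  0  7     1/5   -16/5 ]
[  0  0  306/35  284/35 ]

REF = [-5 5 4 1; 0 7 1/5 -16/5; 0 0 306/35 284/35]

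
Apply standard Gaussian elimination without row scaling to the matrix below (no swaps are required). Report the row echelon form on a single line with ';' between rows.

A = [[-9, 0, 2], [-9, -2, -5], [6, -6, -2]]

REF = [-9 0 2; 0 -2 -7; 0 0 61/3]

Forward elimination:
R2 <- R2 - (1)*R1:  [  0  -2  -7 ]
R3 <- R3 - (-2/3)*R1:  [    0    -6  -2/3 ]
R3 <- R3 - (3)*R2:  [    0     0  61/3 ]
Row echelon form:
[ -9   0     2 ]
[  0  -2    -7 ]
[  0   0  61/3 ]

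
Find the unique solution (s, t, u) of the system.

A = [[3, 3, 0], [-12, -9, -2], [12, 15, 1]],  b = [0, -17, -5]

(3, -3, 4)

Forward elimination on [A|b]:
R2 <- R2 - (-4)*R1:  [   0    3   -2  -17 ]
R3 <- R3 - (4)*R1:  [  0   3   1  -5 ]
R3 <- R3 - (1)*R2:  [  0   0   3  12 ]
Row echelon form:
[ 3  3   0  |    0 ]
[ 0  3  -2  |  -17 ]
[ 0  0   3  |   12 ]
Back-substitution:
u = (12) / 3 = 4
t = (-17 - (-2)*(4)) / 3 = -3
s = (0 - (3)*(-3)) / 3 = 3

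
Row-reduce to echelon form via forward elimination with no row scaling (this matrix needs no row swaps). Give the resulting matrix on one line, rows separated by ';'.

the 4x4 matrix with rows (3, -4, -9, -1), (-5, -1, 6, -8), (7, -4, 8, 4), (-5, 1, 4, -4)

REF = [3 -4 -9 -1; 0 -23/3 -9 -29/3; 0 0 523/23 -9/23; 0 0 0 734/523]

Forward elimination:
R2 <- R2 - (-5/3)*R1:  [     0  -23/3     -9  -29/3 ]
R3 <- R3 - (7/3)*R1:  [    0  16/3    29  19/3 ]
R4 <- R4 - (-5/3)*R1:  [     0  -17/3    -11  -17/3 ]
R3 <- R3 - (-16/23)*R2:  [      0       0  523/23   -9/23 ]
R4 <- R4 - (17/23)*R2:  [       0        0  -100/23    34/23 ]
R4 <- R4 - (-100/523)*R3:  [       0        0        0  734/523 ]
Row echelon form:
[ 3     -4      -9       -1 ]
[ 0  -23/3      -9    -29/3 ]
[ 0      0  523/23    -9/23 ]
[ 0      0       0  734/523 ]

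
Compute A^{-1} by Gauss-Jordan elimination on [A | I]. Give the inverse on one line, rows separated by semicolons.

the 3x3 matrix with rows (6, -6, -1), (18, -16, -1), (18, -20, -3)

inverse = [7/6 1/12 -5/12; 3/2 0 -1/2; -3 1/2 1/2]

Gauss-Jordan on [A | I]:
R1 <- (1/6)*R1:  [    1    -1  -1/6  |   1/6     0     0 ]
R2 <- R2 - (18)*R1:  [  0   2   2  |  -3   1   0 ]
R3 <- R3 - (18)*R1:  [  0  -2   0  |  -3   0   1 ]
R2 <- (1/2)*R2:  [    0     1     1  |  -3/2   1/2     0 ]
R1 <- R1 - (-1)*R2:  [    1     0   5/6  |  -4/3   1/2     0 ]
R3 <- R3 - (-2)*R2:  [  0   0   2  |  -6   1   1 ]
R3 <- (1/2)*R3:  [   0    0    1  |   -3  1/2  1/2 ]
R1 <- R1 - (5/6)*R3:  [     1      0      0  |    7/6   1/12  -5/12 ]
R2 <- R2 - (1)*R3:  [    0     1     0  |   3/2     0  -1/2 ]
Right block of [I | A^{-1}] is the inverse:
[ 7/6  1/12  -5/12 ]
[ 3/2     0   -1/2 ]
[  -3   1/2    1/2 ]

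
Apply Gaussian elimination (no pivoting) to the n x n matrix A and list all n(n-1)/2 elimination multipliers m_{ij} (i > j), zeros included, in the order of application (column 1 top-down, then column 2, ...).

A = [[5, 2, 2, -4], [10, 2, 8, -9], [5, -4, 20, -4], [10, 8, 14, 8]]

Forward elimination:
R2 <- R2 - (2)*R1:  [  0  -2   4  -1 ]
R3 <- R3 - (1)*R1:  [  0  -6  18   0 ]
R4 <- R4 - (2)*R1:  [  0   4  10  16 ]
R3 <- R3 - (3)*R2:  [ 0  0  6  3 ]
R4 <- R4 - (-2)*R2:  [  0   0  18  14 ]
R4 <- R4 - (3)*R3:  [ 0  0  0  5 ]
Multipliers (in order of application): m_{21} = 2, m_{31} = 1, m_{41} = 2, m_{32} = 3, m_{42} = -2, m_{43} = 3

multipliers: 2, 1, 2, 3, -2, 3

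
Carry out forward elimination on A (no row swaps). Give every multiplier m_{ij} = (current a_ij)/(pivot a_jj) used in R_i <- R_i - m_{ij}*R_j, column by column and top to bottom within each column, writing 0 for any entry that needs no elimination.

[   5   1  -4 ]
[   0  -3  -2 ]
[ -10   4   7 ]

multipliers: 0, -2, -2

Forward elimination:
R2: entry in column 1 is already 0 -> m_{21} = 0 (no row operation needed)
R3 <- R3 - (-2)*R1:  [  0   6  -1 ]
R3 <- R3 - (-2)*R2:  [  0   0  -5 ]
Multipliers (in order of application): m_{21} = 0, m_{31} = -2, m_{32} = -2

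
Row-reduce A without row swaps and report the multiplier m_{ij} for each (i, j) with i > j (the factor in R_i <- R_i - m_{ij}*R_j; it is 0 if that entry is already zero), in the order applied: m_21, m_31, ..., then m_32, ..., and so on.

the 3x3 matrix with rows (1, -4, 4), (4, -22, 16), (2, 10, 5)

Forward elimination:
R2 <- R2 - (4)*R1:  [  0  -6   0 ]
R3 <- R3 - (2)*R1:  [  0  18  -3 ]
R3 <- R3 - (-3)*R2:  [  0   0  -3 ]
Multipliers (in order of application): m_{21} = 4, m_{31} = 2, m_{32} = -3

multipliers: 4, 2, -3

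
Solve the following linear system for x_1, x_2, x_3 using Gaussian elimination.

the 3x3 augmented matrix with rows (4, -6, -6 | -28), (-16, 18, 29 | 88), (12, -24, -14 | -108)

Forward elimination on [A|b]:
R2 <- R2 - (-4)*R1:  [   0   -6    5  -24 ]
R3 <- R3 - (3)*R1:  [   0   -6    4  -24 ]
R3 <- R3 - (1)*R2:  [  0   0  -1   0 ]
Row echelon form:
[ 4  -6  -6  |  -28 ]
[ 0  -6   5  |  -24 ]
[ 0   0  -1  |    0 ]
Back-substitution:
x_3 = (0) / -1 = 0
x_2 = (-24 - (5)*(0)) / -6 = 4
x_1 = (-28 - (-6)*(4) - (-6)*(0)) / 4 = -1

(-1, 4, 0)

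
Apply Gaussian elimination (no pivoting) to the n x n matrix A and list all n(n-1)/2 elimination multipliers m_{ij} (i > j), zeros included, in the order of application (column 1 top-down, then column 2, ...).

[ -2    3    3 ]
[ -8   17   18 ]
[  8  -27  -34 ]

multipliers: 4, -4, -3

Forward elimination:
R2 <- R2 - (4)*R1:  [ 0  5  6 ]
R3 <- R3 - (-4)*R1:  [   0  -15  -22 ]
R3 <- R3 - (-3)*R2:  [  0   0  -4 ]
Multipliers (in order of application): m_{21} = 4, m_{31} = -4, m_{32} = -3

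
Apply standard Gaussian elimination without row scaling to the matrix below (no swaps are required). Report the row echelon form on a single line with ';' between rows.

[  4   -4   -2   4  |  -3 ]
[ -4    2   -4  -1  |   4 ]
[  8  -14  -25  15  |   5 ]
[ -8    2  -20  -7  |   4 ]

REF = [4 -4 -2 4 -3; 0 -2 -6 3 1; 0 0 -3 -2 8; 0 0 0 -4 -21]

Forward elimination:
R2 <- R2 - (-1)*R1:  [  0  -2  -6   3   1 ]
R3 <- R3 - (2)*R1:  [   0   -6  -21    7   11 ]
R4 <- R4 - (-2)*R1:  [   0   -6  -24    1   -2 ]
R3 <- R3 - (3)*R2:  [  0   0  -3  -2   8 ]
R4 <- R4 - (3)*R2:  [  0   0  -6  -8  -5 ]
R4 <- R4 - (2)*R3:  [   0    0    0   -4  -21 ]
Row echelon form:
[ 4  -4  -2   4  |   -3 ]
[ 0  -2  -6   3  |    1 ]
[ 0   0  -3  -2  |    8 ]
[ 0   0   0  -4  |  -21 ]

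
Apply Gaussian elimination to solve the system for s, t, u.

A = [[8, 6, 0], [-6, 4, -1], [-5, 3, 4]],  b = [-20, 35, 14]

(-4, 2, -3)

Forward elimination on [A|b]:
R2 <- R2 - (-3/4)*R1:  [    0  17/2    -1    20 ]
R3 <- R3 - (-5/8)*R1:  [    0  27/4     4   3/2 ]
R3 <- R3 - (27/34)*R2:  [       0        0   163/34  -489/34 ]
Row echelon form:
[ 8     6       0  |      -20 ]
[ 0  17/2      -1  |       20 ]
[ 0     0  163/34  |  -489/34 ]
Back-substitution:
u = (-489/34) / (163/34) = -3
t = (20 - (-1)*(-3)) / (17/2) = 2
s = (-20 - (6)*(2)) / 8 = -4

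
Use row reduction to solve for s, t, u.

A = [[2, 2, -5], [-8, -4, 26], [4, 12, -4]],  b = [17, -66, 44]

(4, 2, -1)

Forward elimination on [A|b]:
R2 <- R2 - (-4)*R1:  [ 0  4  6  2 ]
R3 <- R3 - (2)*R1:  [  0   8   6  10 ]
R3 <- R3 - (2)*R2:  [  0   0  -6   6 ]
Row echelon form:
[ 2  2  -5  |  17 ]
[ 0  4   6  |   2 ]
[ 0  0  -6  |   6 ]
Back-substitution:
u = (6) / -6 = -1
t = (2 - (6)*(-1)) / 4 = 2
s = (17 - (2)*(2) - (-5)*(-1)) / 2 = 4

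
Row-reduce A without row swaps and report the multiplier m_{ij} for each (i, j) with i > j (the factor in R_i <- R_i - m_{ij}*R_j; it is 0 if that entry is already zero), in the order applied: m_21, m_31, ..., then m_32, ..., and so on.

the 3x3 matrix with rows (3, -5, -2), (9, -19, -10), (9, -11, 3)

multipliers: 3, 3, -1

Forward elimination:
R2 <- R2 - (3)*R1:  [  0  -4  -4 ]
R3 <- R3 - (3)*R1:  [ 0  4  9 ]
R3 <- R3 - (-1)*R2:  [ 0  0  5 ]
Multipliers (in order of application): m_{21} = 3, m_{31} = 3, m_{32} = -1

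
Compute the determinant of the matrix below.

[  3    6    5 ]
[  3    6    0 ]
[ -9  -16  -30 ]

Forward elimination:
R2 <- R2 - (1)*R1:  [  0   0  -5 ]
R3 <- R3 - (-3)*R1:  [   0    2  -15 ]
R2 <-> R3   (pivot in column 2 was zero)
[ 3  6    5 ]
[ 0  2  -15 ]
[ 0  0   -5 ]
Upper-triangular form:
[ 3  6    5 ]
[ 0  2  -15 ]
[ 0  0   -5 ]
det(A) = (-1)^1 * (3) * (2) * (-5) = 30  (1 row swap -> sign -1)

det(A) = 30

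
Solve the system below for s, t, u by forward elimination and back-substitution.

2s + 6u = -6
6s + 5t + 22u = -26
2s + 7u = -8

Forward elimination on [A|b]:
R2 <- R2 - (3)*R1:  [  0   5   4  -8 ]
R3 <- R3 - (1)*R1:  [  0   0   1  -2 ]
Row echelon form:
[ 2  0  6  |  -6 ]
[ 0  5  4  |  -8 ]
[ 0  0  1  |  -2 ]
Back-substitution:
u = (-2) / 1 = -2
t = (-8 - (4)*(-2)) / 5 = 0
s = (-6 - (6)*(-2)) / 2 = 3

(3, 0, -2)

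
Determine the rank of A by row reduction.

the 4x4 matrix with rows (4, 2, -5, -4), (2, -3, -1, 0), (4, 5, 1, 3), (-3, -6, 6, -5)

rank(A) = 4

Row reduction:
R2 <- R2 - (1/2)*R1:  [   0   -4  3/2    2 ]
R3 <- R3 - (1)*R1:  [ 0  3  6  7 ]
R4 <- R4 - (-3/4)*R1:  [    0  -9/2   9/4    -8 ]
R3 <- R3 - (-3/4)*R2:  [    0     0  57/8  17/2 ]
R4 <- R4 - (9/8)*R2:  [     0      0   9/16  -41/4 ]
R4 <- R4 - (3/38)*R3:  [       0        0        0  -415/38 ]
Row echelon form:
[ 4   2    -5       -4 ]
[ 0  -4   3/2        2 ]
[ 0   0  57/8     17/2 ]
[ 0   0     0  -415/38 ]
Nonzero rows / pivot columns: 4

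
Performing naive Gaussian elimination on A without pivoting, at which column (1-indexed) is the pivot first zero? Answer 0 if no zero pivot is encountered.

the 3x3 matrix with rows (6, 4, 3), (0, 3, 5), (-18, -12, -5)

first zero-pivot column = 0

Naive forward elimination:
R3 <- R3 - (-3)*R1:  [ 0  0  4 ]
All pivots nonzero; naive elimination completes without hitting a zero pivot.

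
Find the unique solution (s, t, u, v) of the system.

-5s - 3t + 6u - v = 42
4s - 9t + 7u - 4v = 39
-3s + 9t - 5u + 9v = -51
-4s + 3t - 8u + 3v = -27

Forward elimination on [A|b]:
R2 <- R2 - (-4/5)*R1:  [     0  -57/5   59/5  -24/5  363/5 ]
R3 <- R3 - (3/5)*R1:  [      0    54/5   -43/5    48/5  -381/5 ]
R4 <- R4 - (4/5)*R1:  [      0    27/5   -64/5    19/5  -303/5 ]
R3 <- R3 - (-18/19)*R2:  [       0        0    49/19    96/19  -141/19 ]
R4 <- R4 - (-9/19)*R2:  [       0        0  -137/19    29/19  -498/19 ]
R4 <- R4 - (-137/49)*R3:  [        0         0         0    767/49  -2301/49 ]
Row echelon form:
[ -5     -3      6      -1  |        42 ]
[  0  -57/5   59/5   -24/5  |     363/5 ]
[  0      0  49/19   96/19  |   -141/19 ]
[  0      0      0  767/49  |  -2301/49 ]
Back-substitution:
v = (-2301/49) / (767/49) = -3
u = (-141/19 - (96/19)*(-3)) / (49/19) = 3
t = (363/5 - (59/5)*(3) - (-24/5)*(-3)) / (-57/5) = -2
s = (42 - (-3)*(-2) - (6)*(3) - (-1)*(-3)) / -5 = -3

(-3, -2, 3, -3)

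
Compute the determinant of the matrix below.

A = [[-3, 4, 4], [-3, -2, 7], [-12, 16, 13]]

det(A) = -54

Forward elimination:
R2 <- R2 - (1)*R1:  [  0  -6   3 ]
R3 <- R3 - (4)*R1:  [  0   0  -3 ]
Upper-triangular form:
[ -3   4   4 ]
[  0  -6   3 ]
[  0   0  -3 ]
det(A) = (-1)^0 * (-3) * (-6) * (-3) = -54  (0 row swaps -> sign +1)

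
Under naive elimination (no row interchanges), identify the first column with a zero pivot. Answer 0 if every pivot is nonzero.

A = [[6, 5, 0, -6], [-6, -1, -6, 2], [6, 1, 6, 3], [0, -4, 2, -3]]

Naive forward elimination:
R2 <- R2 - (-1)*R1:  [  0   4  -6  -4 ]
R3 <- R3 - (1)*R1:  [  0  -4   6   9 ]
R3 <- R3 - (-1)*R2:  [ 0  0  0  5 ]
R4 <- R4 - (-1)*R2:  [  0   0  -4  -7 ]
Matrix at this point:
[ 6  5   0  -6 ]
[ 0  4  -6  -4 ]
[ 0  0   0   5 ]
[ 0  0  -4  -7 ]
Pivot entry (3,3) is zero but row 4 has -4 in column 3 -> naive elimination stops; a row interchange (e.g. R3 <-> R4) would be required here.

first zero-pivot column = 3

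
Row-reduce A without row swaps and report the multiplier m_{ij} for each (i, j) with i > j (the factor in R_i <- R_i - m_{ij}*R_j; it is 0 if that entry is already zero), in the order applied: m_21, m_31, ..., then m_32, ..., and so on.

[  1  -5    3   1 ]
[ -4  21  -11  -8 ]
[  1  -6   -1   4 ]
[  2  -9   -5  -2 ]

Forward elimination:
R2 <- R2 - (-4)*R1:  [  0   1   1  -4 ]
R3 <- R3 - (1)*R1:  [  0  -1  -4   3 ]
R4 <- R4 - (2)*R1:  [   0    1  -11   -4 ]
R3 <- R3 - (-1)*R2:  [  0   0  -3  -1 ]
R4 <- R4 - (1)*R2:  [   0    0  -12    0 ]
R4 <- R4 - (4)*R3:  [ 0  0  0  4 ]
Multipliers (in order of application): m_{21} = -4, m_{31} = 1, m_{41} = 2, m_{32} = -1, m_{42} = 1, m_{43} = 4

multipliers: -4, 1, 2, -1, 1, 4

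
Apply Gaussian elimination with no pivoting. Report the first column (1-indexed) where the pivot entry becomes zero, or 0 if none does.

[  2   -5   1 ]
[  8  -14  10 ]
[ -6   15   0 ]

first zero-pivot column = 0

Naive forward elimination:
R2 <- R2 - (4)*R1:  [ 0  6  6 ]
R3 <- R3 - (-3)*R1:  [ 0  0  3 ]
All pivots nonzero; naive elimination completes without hitting a zero pivot.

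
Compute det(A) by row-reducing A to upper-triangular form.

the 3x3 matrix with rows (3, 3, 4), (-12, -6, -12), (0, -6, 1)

det(A) = 90

Forward elimination:
R2 <- R2 - (-4)*R1:  [ 0  6  4 ]
R3 <- R3 - (-1)*R2:  [ 0  0  5 ]
Upper-triangular form:
[ 3  3  4 ]
[ 0  6  4 ]
[ 0  0  5 ]
det(A) = (-1)^0 * (3) * (6) * (5) = 90  (0 row swaps -> sign +1)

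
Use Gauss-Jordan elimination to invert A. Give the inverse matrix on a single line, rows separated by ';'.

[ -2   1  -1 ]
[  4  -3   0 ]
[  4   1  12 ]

inverse = [-9/2 -13/8 -3/8; -6 -5/2 -1/2; 2 3/4 1/4]

Gauss-Jordan on [A | I]:
R1 <- (1/-2)*R1:  [    1  -1/2   1/2  |  -1/2     0     0 ]
R2 <- R2 - (4)*R1:  [  0  -1  -2  |   2   1   0 ]
R3 <- R3 - (4)*R1:  [  0   3  10  |   2   0   1 ]
R2 <- (1/-1)*R2:  [  0   1   2  |  -2  -1   0 ]
R1 <- R1 - (-1/2)*R2:  [    1     0   3/2  |  -3/2  -1/2     0 ]
R3 <- R3 - (3)*R2:  [ 0  0  4  |  8  3  1 ]
R3 <- (1/4)*R3:  [   0    0    1  |    2  3/4  1/4 ]
R1 <- R1 - (3/2)*R3:  [     1      0      0  |   -9/2  -13/8   -3/8 ]
R2 <- R2 - (2)*R3:  [    0     1     0  |    -6  -5/2  -1/2 ]
Right block of [I | A^{-1}] is the inverse:
[ -9/2  -13/8  -3/8 ]
[   -6   -5/2  -1/2 ]
[    2    3/4   1/4 ]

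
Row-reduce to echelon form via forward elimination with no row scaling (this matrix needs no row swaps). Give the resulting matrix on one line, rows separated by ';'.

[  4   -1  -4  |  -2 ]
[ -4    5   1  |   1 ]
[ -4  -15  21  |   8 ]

REF = [4 -1 -4 -2; 0 4 -3 -1; 0 0 5 2]

Forward elimination:
R2 <- R2 - (-1)*R1:  [  0   4  -3  -1 ]
R3 <- R3 - (-1)*R1:  [   0  -16   17    6 ]
R3 <- R3 - (-4)*R2:  [ 0  0  5  2 ]
Row echelon form:
[ 4  -1  -4  |  -2 ]
[ 0   4  -3  |  -1 ]
[ 0   0   5  |   2 ]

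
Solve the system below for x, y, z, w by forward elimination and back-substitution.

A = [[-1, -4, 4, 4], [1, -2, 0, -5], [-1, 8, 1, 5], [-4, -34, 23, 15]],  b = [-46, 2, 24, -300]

(2, 5, -4, -2)

Forward elimination on [A|b]:
R2 <- R2 - (-1)*R1:  [   0   -6    4   -1  -44 ]
R3 <- R3 - (1)*R1:  [  0  12  -3   1  70 ]
R4 <- R4 - (4)*R1:  [    0   -18     7    -1  -116 ]
R3 <- R3 - (-2)*R2:  [   0    0    5   -1  -18 ]
R4 <- R4 - (3)*R2:  [  0   0  -5   2  16 ]
R4 <- R4 - (-1)*R3:  [  0   0   0   1  -2 ]
Row echelon form:
[ -1  -4  4   4  |  -46 ]
[  0  -6  4  -1  |  -44 ]
[  0   0  5  -1  |  -18 ]
[  0   0  0   1  |   -2 ]
Back-substitution:
w = (-2) / 1 = -2
z = (-18 - (-1)*(-2)) / 5 = -4
y = (-44 - (4)*(-4) - (-1)*(-2)) / -6 = 5
x = (-46 - (-4)*(5) - (4)*(-4) - (4)*(-2)) / -1 = 2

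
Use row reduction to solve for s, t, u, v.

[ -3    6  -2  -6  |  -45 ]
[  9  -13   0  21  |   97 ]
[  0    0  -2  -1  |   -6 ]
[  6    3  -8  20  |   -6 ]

Forward elimination on [A|b]:
R2 <- R2 - (-3)*R1:  [   0    5   -6    3  -38 ]
R4 <- R4 - (-2)*R1:  [   0   15  -12    8  -96 ]
R4 <- R4 - (3)*R2:  [  0   0   6  -1  18 ]
R4 <- R4 - (-3)*R3:  [  0   0   0  -4   0 ]
Row echelon form:
[ -3  6  -2  -6  |  -45 ]
[  0  5  -6   3  |  -38 ]
[  0  0  -2  -1  |   -6 ]
[  0  0   0  -4  |    0 ]
Back-substitution:
v = (0) / -4 = 0
u = (-6 - (-1)*(0)) / -2 = 3
t = (-38 - (-6)*(3) - (3)*(0)) / 5 = -4
s = (-45 - (6)*(-4) - (-2)*(3) - (-6)*(0)) / -3 = 5

(5, -4, 3, 0)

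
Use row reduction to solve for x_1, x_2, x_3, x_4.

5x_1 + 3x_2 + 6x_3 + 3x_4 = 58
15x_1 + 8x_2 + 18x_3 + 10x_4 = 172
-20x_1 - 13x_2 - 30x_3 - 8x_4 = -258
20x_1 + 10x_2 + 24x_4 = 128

(2, 4, 5, 2)

Forward elimination on [A|b]:
R2 <- R2 - (3)*R1:  [  0  -1   0   1  -2 ]
R3 <- R3 - (-4)*R1:  [   0   -1   -6    4  -26 ]
R4 <- R4 - (4)*R1:  [    0    -2   -24    12  -104 ]
R3 <- R3 - (1)*R2:  [   0    0   -6    3  -24 ]
R4 <- R4 - (2)*R2:  [    0     0   -24    10  -100 ]
R4 <- R4 - (4)*R3:  [  0   0   0  -2  -4 ]
Row echelon form:
[ 5   3   6   3  |   58 ]
[ 0  -1   0   1  |   -2 ]
[ 0   0  -6   3  |  -24 ]
[ 0   0   0  -2  |   -4 ]
Back-substitution:
x_4 = (-4) / -2 = 2
x_3 = (-24 - (3)*(2)) / -6 = 5
x_2 = (-2 - (1)*(2)) / -1 = 4
x_1 = (58 - (3)*(4) - (6)*(5) - (3)*(2)) / 5 = 2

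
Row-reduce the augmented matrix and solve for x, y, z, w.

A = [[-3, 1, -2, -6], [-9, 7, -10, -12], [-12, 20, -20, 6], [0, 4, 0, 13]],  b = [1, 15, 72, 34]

Forward elimination on [A|b]:
R2 <- R2 - (3)*R1:  [  0   4  -4   6  12 ]
R3 <- R3 - (4)*R1:  [   0   16  -12   30   68 ]
R3 <- R3 - (4)*R2:  [  0   0   4   6  20 ]
R4 <- R4 - (1)*R2:  [  0   0   4   7  22 ]
R4 <- R4 - (1)*R3:  [ 0  0  0  1  2 ]
Row echelon form:
[ -3  1  -2  -6  |   1 ]
[  0  4  -4   6  |  12 ]
[  0  0   4   6  |  20 ]
[  0  0   0   1  |   2 ]
Back-substitution:
w = (2) / 1 = 2
z = (20 - (6)*(2)) / 4 = 2
y = (12 - (-4)*(2) - (6)*(2)) / 4 = 2
x = (1 - (1)*(2) - (-2)*(2) - (-6)*(2)) / -3 = -5

(-5, 2, 2, 2)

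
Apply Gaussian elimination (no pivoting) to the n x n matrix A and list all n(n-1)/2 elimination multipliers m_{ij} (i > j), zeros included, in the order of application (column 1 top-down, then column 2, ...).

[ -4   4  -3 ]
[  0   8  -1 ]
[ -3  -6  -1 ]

Forward elimination:
R2: entry in column 1 is already 0 -> m_{21} = 0 (no row operation needed)
R3 <- R3 - (3/4)*R1:  [   0   -9  5/4 ]
R3 <- R3 - (-9/8)*R2:  [   0    0  1/8 ]
Multipliers (in order of application): m_{21} = 0, m_{31} = 3/4, m_{32} = -9/8

multipliers: 0, 3/4, -9/8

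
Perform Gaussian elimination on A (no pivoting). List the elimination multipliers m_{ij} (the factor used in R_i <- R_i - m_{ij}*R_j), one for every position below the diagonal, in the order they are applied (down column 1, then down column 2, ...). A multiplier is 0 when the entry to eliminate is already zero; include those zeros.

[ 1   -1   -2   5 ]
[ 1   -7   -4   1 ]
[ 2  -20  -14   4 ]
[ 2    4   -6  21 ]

Forward elimination:
R2 <- R2 - (1)*R1:  [  0  -6  -2  -4 ]
R3 <- R3 - (2)*R1:  [   0  -18  -10   -6 ]
R4 <- R4 - (2)*R1:  [  0   6  -2  11 ]
R3 <- R3 - (3)*R2:  [  0   0  -4   6 ]
R4 <- R4 - (-1)*R2:  [  0   0  -4   7 ]
R4 <- R4 - (1)*R3:  [ 0  0  0  1 ]
Multipliers (in order of application): m_{21} = 1, m_{31} = 2, m_{41} = 2, m_{32} = 3, m_{42} = -1, m_{43} = 1

multipliers: 1, 2, 2, 3, -1, 1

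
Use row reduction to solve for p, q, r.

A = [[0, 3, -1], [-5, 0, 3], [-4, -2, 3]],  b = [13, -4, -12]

(2, 5, 2)

Forward elimination on [A|b]:
R1 <-> R2   (pivot in column 1 was zero)
[ -5   0   3   -4 ]
[  0   3  -1   13 ]
[ -4  -2   3  -12 ]
R3 <- R3 - (4/5)*R1:  [     0     -2    3/5  -44/5 ]
R3 <- R3 - (-2/3)*R2:  [     0      0  -1/15  -2/15 ]
Row echelon form:
[ -5  0      3  |     -4 ]
[  0  3     -1  |     13 ]
[  0  0  -1/15  |  -2/15 ]
Back-substitution:
r = (-2/15) / (-1/15) = 2
q = (13 - (-1)*(2)) / 3 = 5
p = (-4 - (3)*(2)) / -5 = 2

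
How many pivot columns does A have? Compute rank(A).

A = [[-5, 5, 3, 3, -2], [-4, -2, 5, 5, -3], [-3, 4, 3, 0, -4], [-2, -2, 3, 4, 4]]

Row reduction:
R2 <- R2 - (4/5)*R1:  [    0    -6  13/5  13/5  -7/5 ]
R3 <- R3 - (3/5)*R1:  [     0      1    6/5   -9/5  -14/5 ]
R4 <- R4 - (2/5)*R1:  [    0    -4   9/5  14/5  24/5 ]
R3 <- R3 - (-1/6)*R2:  [      0       0   49/30  -41/30  -91/30 ]
R4 <- R4 - (2/3)*R2:  [     0      0   1/15  16/15  86/15 ]
R4 <- R4 - (2/49)*R3:  [     0      0      0  55/49   41/7 ]
Row echelon form:
[ -5   5      3       3      -2 ]
[  0  -6   13/5    13/5    -7/5 ]
[  0   0  49/30  -41/30  -91/30 ]
[  0   0      0   55/49    41/7 ]
Nonzero rows / pivot columns: 4

rank(A) = 4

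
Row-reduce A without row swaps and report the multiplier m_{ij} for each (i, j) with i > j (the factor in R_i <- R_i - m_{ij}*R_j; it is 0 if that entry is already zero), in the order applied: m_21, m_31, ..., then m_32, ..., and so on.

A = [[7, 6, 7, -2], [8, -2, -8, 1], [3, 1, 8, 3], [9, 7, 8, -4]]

Forward elimination:
R2 <- R2 - (8/7)*R1:  [     0  -62/7    -16   23/7 ]
R3 <- R3 - (3/7)*R1:  [     0  -11/7      5   27/7 ]
R4 <- R4 - (9/7)*R1:  [     0   -5/7     -1  -10/7 ]
R3 <- R3 - (11/62)*R2:  [      0       0  243/31  203/62 ]
R4 <- R4 - (5/62)*R2:  [       0        0     9/31  -105/62 ]
R4 <- R4 - (1/27)*R3:  [      0       0       0  -49/27 ]
Multipliers (in order of application): m_{21} = 8/7, m_{31} = 3/7, m_{41} = 9/7, m_{32} = 11/62, m_{42} = 5/62, m_{43} = 1/27

multipliers: 8/7, 3/7, 9/7, 11/62, 5/62, 1/27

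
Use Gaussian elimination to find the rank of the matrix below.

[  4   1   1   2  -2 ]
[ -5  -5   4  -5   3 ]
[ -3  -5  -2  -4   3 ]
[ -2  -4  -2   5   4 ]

Row reduction:
R2 <- R2 - (-5/4)*R1:  [     0  -15/4   21/4   -5/2    1/2 ]
R3 <- R3 - (-3/4)*R1:  [     0  -17/4   -5/4   -5/2    3/2 ]
R4 <- R4 - (-1/2)*R1:  [    0  -7/2  -3/2     6     3 ]
R3 <- R3 - (17/15)*R2:  [     0      0  -36/5    1/3  14/15 ]
R4 <- R4 - (14/15)*R2:  [     0      0  -32/5   25/3  38/15 ]
R4 <- R4 - (8/9)*R3:  [      0       0       0  217/27   46/27 ]
Row echelon form:
[ 4      1      1       2     -2 ]
[ 0  -15/4   21/4    -5/2    1/2 ]
[ 0      0  -36/5     1/3  14/15 ]
[ 0      0      0  217/27  46/27 ]
Nonzero rows / pivot columns: 4

rank(A) = 4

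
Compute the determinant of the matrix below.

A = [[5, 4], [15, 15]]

Forward elimination:
R2 <- R2 - (3)*R1:  [ 0  3 ]
Upper-triangular form:
[ 5  4 ]
[ 0  3 ]
det(A) = (-1)^0 * (5) * (3) = 15  (0 row swaps -> sign +1)

det(A) = 15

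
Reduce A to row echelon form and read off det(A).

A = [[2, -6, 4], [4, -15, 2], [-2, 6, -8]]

Forward elimination:
R2 <- R2 - (2)*R1:  [  0  -3  -6 ]
R3 <- R3 - (-1)*R1:  [  0   0  -4 ]
Upper-triangular form:
[ 2  -6   4 ]
[ 0  -3  -6 ]
[ 0   0  -4 ]
det(A) = (-1)^0 * (2) * (-3) * (-4) = 24  (0 row swaps -> sign +1)

det(A) = 24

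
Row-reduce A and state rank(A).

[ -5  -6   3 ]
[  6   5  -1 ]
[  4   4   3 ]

Row reduction:
R2 <- R2 - (-6/5)*R1:  [     0  -11/5   13/5 ]
R3 <- R3 - (-4/5)*R1:  [    0  -4/5  27/5 ]
R3 <- R3 - (4/11)*R2:  [     0      0  49/11 ]
Row echelon form:
[ -5     -6      3 ]
[  0  -11/5   13/5 ]
[  0      0  49/11 ]
Nonzero rows / pivot columns: 3

rank(A) = 3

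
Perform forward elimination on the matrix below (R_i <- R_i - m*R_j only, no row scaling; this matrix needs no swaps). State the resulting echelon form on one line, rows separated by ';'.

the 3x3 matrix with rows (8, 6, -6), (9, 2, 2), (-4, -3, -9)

Forward elimination:
R2 <- R2 - (9/8)*R1:  [     0  -19/4   35/4 ]
R3 <- R3 - (-1/2)*R1:  [   0    0  -12 ]
Row echelon form:
[ 8      6    -6 ]
[ 0  -19/4  35/4 ]
[ 0      0   -12 ]

REF = [8 6 -6; 0 -19/4 35/4; 0 0 -12]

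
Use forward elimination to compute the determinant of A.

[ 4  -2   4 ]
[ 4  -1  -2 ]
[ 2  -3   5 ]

Forward elimination:
R2 <- R2 - (1)*R1:  [  0   1  -6 ]
R3 <- R3 - (1/2)*R1:  [  0  -2   3 ]
R3 <- R3 - (-2)*R2:  [  0   0  -9 ]
Upper-triangular form:
[ 4  -2   4 ]
[ 0   1  -6 ]
[ 0   0  -9 ]
det(A) = (-1)^0 * (4) * (1) * (-9) = -36  (0 row swaps -> sign +1)

det(A) = -36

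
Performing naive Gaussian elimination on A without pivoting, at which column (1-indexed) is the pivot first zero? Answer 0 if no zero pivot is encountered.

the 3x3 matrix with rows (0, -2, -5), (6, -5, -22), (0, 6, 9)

Naive forward elimination:
Pivot entry (1,1) is zero but row 2 has 6 in column 1 -> naive elimination stops; a row interchange (e.g. R1 <-> R2) would be required here.

first zero-pivot column = 1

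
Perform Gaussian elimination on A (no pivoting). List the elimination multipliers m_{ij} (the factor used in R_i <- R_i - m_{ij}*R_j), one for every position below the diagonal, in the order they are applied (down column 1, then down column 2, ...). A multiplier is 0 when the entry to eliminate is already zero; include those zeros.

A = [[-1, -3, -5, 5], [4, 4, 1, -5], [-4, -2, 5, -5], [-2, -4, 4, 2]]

Forward elimination:
R2 <- R2 - (-4)*R1:  [   0   -8  -19   15 ]
R3 <- R3 - (4)*R1:  [   0   10   25  -25 ]
R4 <- R4 - (2)*R1:  [  0   2  14  -8 ]
R3 <- R3 - (-5/4)*R2:  [     0      0    5/4  -25/4 ]
R4 <- R4 - (-1/4)*R2:  [     0      0   37/4  -17/4 ]
R4 <- R4 - (37/5)*R3:  [  0   0   0  42 ]
Multipliers (in order of application): m_{21} = -4, m_{31} = 4, m_{41} = 2, m_{32} = -5/4, m_{42} = -1/4, m_{43} = 37/5

multipliers: -4, 4, 2, -5/4, -1/4, 37/5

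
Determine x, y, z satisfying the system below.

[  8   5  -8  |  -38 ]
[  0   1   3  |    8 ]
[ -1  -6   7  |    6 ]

(-4, 2, 2)

Forward elimination on [A|b]:
R3 <- R3 - (-1/8)*R1:  [     0  -43/8      6    5/4 ]
R3 <- R3 - (-43/8)*R2:  [     0      0  177/8  177/4 ]
Row echelon form:
[ 8  5     -8  |    -38 ]
[ 0  1      3  |      8 ]
[ 0  0  177/8  |  177/4 ]
Back-substitution:
z = (177/4) / (177/8) = 2
y = (8 - (3)*(2)) / 1 = 2
x = (-38 - (5)*(2) - (-8)*(2)) / 8 = -4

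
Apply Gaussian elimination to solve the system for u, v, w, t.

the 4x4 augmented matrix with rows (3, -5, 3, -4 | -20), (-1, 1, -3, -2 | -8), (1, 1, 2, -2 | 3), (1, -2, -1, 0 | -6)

Forward elimination on [A|b]:
R2 <- R2 - (-1/3)*R1:  [     0   -2/3     -2  -10/3  -44/3 ]
R3 <- R3 - (1/3)*R1:  [    0   8/3     1  -2/3  29/3 ]
R4 <- R4 - (1/3)*R1:  [    0  -1/3    -2   4/3   2/3 ]
R3 <- R3 - (-4)*R2:  [   0    0   -7  -14  -49 ]
R4 <- R4 - (1/2)*R2:  [  0   0  -1   3   8 ]
R4 <- R4 - (1/7)*R3:  [  0   0   0   5  15 ]
Row echelon form:
[ 3    -5   3     -4  |    -20 ]
[ 0  -2/3  -2  -10/3  |  -44/3 ]
[ 0     0  -7    -14  |    -49 ]
[ 0     0   0      5  |     15 ]
Back-substitution:
t = (15) / 5 = 3
w = (-49 - (-14)*(3)) / -7 = 1
v = (-44/3 - (-2)*(1) - (-10/3)*(3)) / (-2/3) = 4
u = (-20 - (-5)*(4) - (3)*(1) - (-4)*(3)) / 3 = 3

(3, 4, 1, 3)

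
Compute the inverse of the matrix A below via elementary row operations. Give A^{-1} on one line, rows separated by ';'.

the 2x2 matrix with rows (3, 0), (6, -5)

Gauss-Jordan on [A | I]:
R1 <- (1/3)*R1:  [   1    0  |  1/3    0 ]
R2 <- R2 - (6)*R1:  [  0  -5  |  -2   1 ]
R2 <- (1/-5)*R2:  [    0     1  |   2/5  -1/5 ]
Right block of [I | A^{-1}] is the inverse:
[ 1/3     0 ]
[ 2/5  -1/5 ]

inverse = [1/3 0; 2/5 -1/5]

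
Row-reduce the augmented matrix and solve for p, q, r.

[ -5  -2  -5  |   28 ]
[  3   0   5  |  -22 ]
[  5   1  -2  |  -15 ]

(-4, 1, -2)

Forward elimination on [A|b]:
R2 <- R2 - (-3/5)*R1:  [     0   -6/5      2  -26/5 ]
R3 <- R3 - (-1)*R1:  [  0  -1  -7  13 ]
R3 <- R3 - (5/6)*R2:  [     0      0  -26/3   52/3 ]
Row echelon form:
[ -5    -2     -5  |     28 ]
[  0  -6/5      2  |  -26/5 ]
[  0     0  -26/3  |   52/3 ]
Back-substitution:
r = (52/3) / (-26/3) = -2
q = (-26/5 - (2)*(-2)) / (-6/5) = 1
p = (28 - (-2)*(1) - (-5)*(-2)) / -5 = -4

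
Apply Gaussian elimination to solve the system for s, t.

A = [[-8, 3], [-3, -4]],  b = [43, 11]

(-5, 1)

Forward elimination on [A|b]:
R2 <- R2 - (3/8)*R1:  [     0  -41/8  -41/8 ]
Row echelon form:
[ -8      3  |     43 ]
[  0  -41/8  |  -41/8 ]
Back-substitution:
t = (-41/8) / (-41/8) = 1
s = (43 - (3)*(1)) / -8 = -5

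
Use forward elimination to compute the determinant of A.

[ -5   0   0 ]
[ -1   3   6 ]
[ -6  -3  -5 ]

det(A) = -15

Forward elimination:
R2 <- R2 - (1/5)*R1:  [ 0  3  6 ]
R3 <- R3 - (6/5)*R1:  [  0  -3  -5 ]
R3 <- R3 - (-1)*R2:  [ 0  0  1 ]
Upper-triangular form:
[ -5  0  0 ]
[  0  3  6 ]
[  0  0  1 ]
det(A) = (-1)^0 * (-5) * (3) * (1) = -15  (0 row swaps -> sign +1)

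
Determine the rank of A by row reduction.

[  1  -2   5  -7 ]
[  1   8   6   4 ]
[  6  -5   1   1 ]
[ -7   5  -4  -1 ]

Row reduction:
R2 <- R2 - (1)*R1:  [  0  10   1  11 ]
R3 <- R3 - (6)*R1:  [   0    7  -29   43 ]
R4 <- R4 - (-7)*R1:  [   0   -9   31  -50 ]
R3 <- R3 - (7/10)*R2:  [       0        0  -297/10   353/10 ]
R4 <- R4 - (-9/10)*R2:  [       0        0   319/10  -401/10 ]
R4 <- R4 - (-29/27)*R3:  [      0       0       0  -59/27 ]
Row echelon form:
[ 1  -2        5      -7 ]
[ 0  10        1      11 ]
[ 0   0  -297/10  353/10 ]
[ 0   0        0  -59/27 ]
Nonzero rows / pivot columns: 4

rank(A) = 4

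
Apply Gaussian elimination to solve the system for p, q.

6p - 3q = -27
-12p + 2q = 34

(-2, 5)

Forward elimination on [A|b]:
R2 <- R2 - (-2)*R1:  [   0   -4  -20 ]
Row echelon form:
[ 6  -3  |  -27 ]
[ 0  -4  |  -20 ]
Back-substitution:
q = (-20) / -4 = 5
p = (-27 - (-3)*(5)) / 6 = -2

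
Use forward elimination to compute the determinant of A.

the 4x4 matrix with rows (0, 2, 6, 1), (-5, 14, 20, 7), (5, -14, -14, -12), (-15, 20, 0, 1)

det(A) = -240

Forward elimination:
R1 <-> R2   (pivot in column 1 was zero)
[  -5   14   20    7 ]
[   0    2    6    1 ]
[   5  -14  -14  -12 ]
[ -15   20    0    1 ]
R3 <- R3 - (-1)*R1:  [  0   0   6  -5 ]
R4 <- R4 - (3)*R1:  [   0  -22  -60  -20 ]
R4 <- R4 - (-11)*R2:  [  0   0   6  -9 ]
R4 <- R4 - (1)*R3:  [  0   0   0  -4 ]
Upper-triangular form:
[ -5  14  20   7 ]
[  0   2   6   1 ]
[  0   0   6  -5 ]
[  0   0   0  -4 ]
det(A) = (-1)^1 * (-5) * (2) * (6) * (-4) = -240  (1 row swap -> sign -1)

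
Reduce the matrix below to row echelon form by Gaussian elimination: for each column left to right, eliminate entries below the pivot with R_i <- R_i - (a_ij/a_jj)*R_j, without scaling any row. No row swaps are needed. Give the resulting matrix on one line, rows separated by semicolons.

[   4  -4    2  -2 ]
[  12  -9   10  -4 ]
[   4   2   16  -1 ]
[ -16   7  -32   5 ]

Forward elimination:
R2 <- R2 - (3)*R1:  [ 0  3  4  2 ]
R3 <- R3 - (1)*R1:  [  0   6  14   1 ]
R4 <- R4 - (-4)*R1:  [   0   -9  -24   -3 ]
R3 <- R3 - (2)*R2:  [  0   0   6  -3 ]
R4 <- R4 - (-3)*R2:  [   0    0  -12    3 ]
R4 <- R4 - (-2)*R3:  [  0   0   0  -3 ]
Row echelon form:
[ 4  -4  2  -2 ]
[ 0   3  4   2 ]
[ 0   0  6  -3 ]
[ 0   0  0  -3 ]

REF = [4 -4 2 -2; 0 3 4 2; 0 0 6 -3; 0 0 0 -3]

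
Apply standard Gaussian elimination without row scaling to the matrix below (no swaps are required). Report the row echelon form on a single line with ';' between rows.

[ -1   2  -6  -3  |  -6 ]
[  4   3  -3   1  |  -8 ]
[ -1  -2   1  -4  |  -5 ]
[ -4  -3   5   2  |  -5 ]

Forward elimination:
R2 <- R2 - (-4)*R1:  [   0   11  -27  -11  -32 ]
R3 <- R3 - (1)*R1:  [  0  -4   7  -1   1 ]
R4 <- R4 - (4)*R1:  [   0  -11   29   14   19 ]
R3 <- R3 - (-4/11)*R2:  [       0        0   -31/11       -5  -117/11 ]
R4 <- R4 - (-1)*R2:  [   0    0    2    3  -13 ]
R4 <- R4 - (-22/31)*R3:  [       0        0        0   -17/31  -637/31 ]
Row echelon form:
[ -1   2      -6      -3  |       -6 ]
[  0  11     -27     -11  |      -32 ]
[  0   0  -31/11      -5  |  -117/11 ]
[  0   0       0  -17/31  |  -637/31 ]

REF = [-1 2 -6 -3 -6; 0 11 -27 -11 -32; 0 0 -31/11 -5 -117/11; 0 0 0 -17/31 -637/31]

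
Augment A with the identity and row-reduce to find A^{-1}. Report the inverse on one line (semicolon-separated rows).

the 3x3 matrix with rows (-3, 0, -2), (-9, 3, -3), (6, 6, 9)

inverse = [5 -4/3 2/3; 7 -5/3 1; -8 2 -1]

Gauss-Jordan on [A | I]:
R1 <- (1/-3)*R1:  [    1     0   2/3  |  -1/3     0     0 ]
R2 <- R2 - (-9)*R1:  [  0   3   3  |  -3   1   0 ]
R3 <- R3 - (6)*R1:  [ 0  6  5  |  2  0  1 ]
R2 <- (1/3)*R2:  [   0    1    1  |   -1  1/3    0 ]
R3 <- R3 - (6)*R2:  [  0   0  -1  |   8  -2   1 ]
R3 <- (1/-1)*R3:  [  0   0   1  |  -8   2  -1 ]
R1 <- R1 - (2/3)*R3:  [    1     0     0  |     5  -4/3   2/3 ]
R2 <- R2 - (1)*R3:  [    0     1     0  |     7  -5/3     1 ]
Right block of [I | A^{-1}] is the inverse:
[  5  -4/3  2/3 ]
[  7  -5/3    1 ]
[ -8     2   -1 ]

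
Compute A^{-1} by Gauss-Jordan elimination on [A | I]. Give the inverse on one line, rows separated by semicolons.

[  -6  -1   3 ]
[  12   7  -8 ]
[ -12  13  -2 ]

inverse = [3/2 37/60 -13/60; 2 4/5 -1/5; 4 3/2 -1/2]

Gauss-Jordan on [A | I]:
R1 <- (1/-6)*R1:  [    1   1/6  -1/2  |  -1/6     0     0 ]
R2 <- R2 - (12)*R1:  [  0   5  -2  |   2   1   0 ]
R3 <- R3 - (-12)*R1:  [  0  15  -8  |  -2   0   1 ]
R2 <- (1/5)*R2:  [    0     1  -2/5  |   2/5   1/5     0 ]
R1 <- R1 - (1/6)*R2:  [      1       0  -13/30  |   -7/30   -1/30       0 ]
R3 <- R3 - (15)*R2:  [  0   0  -2  |  -8  -3   1 ]
R3 <- (1/-2)*R3:  [    0     0     1  |     4   3/2  -1/2 ]
R1 <- R1 - (-13/30)*R3:  [      1       0       0  |     3/2   37/60  -13/60 ]
R2 <- R2 - (-2/5)*R3:  [    0     1     0  |     2   4/5  -1/5 ]
Right block of [I | A^{-1}] is the inverse:
[ 3/2  37/60  -13/60 ]
[   2    4/5    -1/5 ]
[   4    3/2    -1/2 ]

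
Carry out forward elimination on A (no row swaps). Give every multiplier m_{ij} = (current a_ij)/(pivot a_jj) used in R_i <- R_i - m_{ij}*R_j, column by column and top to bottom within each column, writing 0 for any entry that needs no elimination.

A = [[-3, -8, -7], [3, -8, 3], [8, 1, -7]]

Forward elimination:
R2 <- R2 - (-1)*R1:  [   0  -16   -4 ]
R3 <- R3 - (-8/3)*R1:  [     0  -61/3  -77/3 ]
R3 <- R3 - (61/48)*R2:  [       0        0  -247/12 ]
Multipliers (in order of application): m_{21} = -1, m_{31} = -8/3, m_{32} = 61/48

multipliers: -1, -8/3, 61/48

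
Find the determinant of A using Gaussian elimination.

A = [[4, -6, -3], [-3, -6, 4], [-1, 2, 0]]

det(A) = 28

Forward elimination:
R2 <- R2 - (-3/4)*R1:  [     0  -21/2    7/4 ]
R3 <- R3 - (-1/4)*R1:  [    0   1/2  -3/4 ]
R3 <- R3 - (-1/21)*R2:  [    0     0  -2/3 ]
Upper-triangular form:
[ 4     -6    -3 ]
[ 0  -21/2   7/4 ]
[ 0      0  -2/3 ]
det(A) = (-1)^0 * (4) * (-21/2) * (-2/3) = 28  (0 row swaps -> sign +1)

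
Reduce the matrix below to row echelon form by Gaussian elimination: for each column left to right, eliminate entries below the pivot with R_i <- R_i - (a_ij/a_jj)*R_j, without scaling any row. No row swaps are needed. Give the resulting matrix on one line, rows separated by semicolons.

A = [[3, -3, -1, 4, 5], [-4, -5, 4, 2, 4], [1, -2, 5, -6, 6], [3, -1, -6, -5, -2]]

REF = [3 -3 -1 4 5; 0 -9 8/3 22/3 32/3; 0 0 136/27 -220/27 85/27; 0 0 0 -29/2 -15/8]

Forward elimination:
R2 <- R2 - (-4/3)*R1:  [    0    -9   8/3  22/3  32/3 ]
R3 <- R3 - (1/3)*R1:  [     0     -1   16/3  -22/3   13/3 ]
R4 <- R4 - (1)*R1:  [  0   2  -5  -9  -7 ]
R3 <- R3 - (1/9)*R2:  [       0        0   136/27  -220/27    85/27 ]
R4 <- R4 - (-2/9)*R2:  [       0        0  -119/27  -199/27  -125/27 ]
R4 <- R4 - (-7/8)*R3:  [     0      0      0  -29/2  -15/8 ]
Row echelon form:
[ 3  -3      -1        4      5 ]
[ 0  -9     8/3     22/3   32/3 ]
[ 0   0  136/27  -220/27  85/27 ]
[ 0   0       0    -29/2  -15/8 ]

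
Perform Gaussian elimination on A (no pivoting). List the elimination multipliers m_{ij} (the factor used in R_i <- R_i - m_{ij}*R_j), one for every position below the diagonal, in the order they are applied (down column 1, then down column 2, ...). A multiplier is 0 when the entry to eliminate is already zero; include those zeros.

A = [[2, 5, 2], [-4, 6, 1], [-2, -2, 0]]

Forward elimination:
R2 <- R2 - (-2)*R1:  [  0  16   5 ]
R3 <- R3 - (-1)*R1:  [ 0  3  2 ]
R3 <- R3 - (3/16)*R2:  [     0      0  17/16 ]
Multipliers (in order of application): m_{21} = -2, m_{31} = -1, m_{32} = 3/16

multipliers: -2, -1, 3/16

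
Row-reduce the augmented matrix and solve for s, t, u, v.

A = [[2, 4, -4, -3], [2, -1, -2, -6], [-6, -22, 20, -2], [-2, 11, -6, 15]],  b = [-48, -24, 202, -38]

(-3, -4, 5, 2)

Forward elimination on [A|b]:
R2 <- R2 - (1)*R1:  [  0  -5   2  -3  24 ]
R3 <- R3 - (-3)*R1:  [   0  -10    8  -11   58 ]
R4 <- R4 - (-1)*R1:  [   0   15  -10   12  -86 ]
R3 <- R3 - (2)*R2:  [  0   0   4  -5  10 ]
R4 <- R4 - (-3)*R2:  [   0    0   -4    3  -14 ]
R4 <- R4 - (-1)*R3:  [  0   0   0  -2  -4 ]
Row echelon form:
[ 2   4  -4  -3  |  -48 ]
[ 0  -5   2  -3  |   24 ]
[ 0   0   4  -5  |   10 ]
[ 0   0   0  -2  |   -4 ]
Back-substitution:
v = (-4) / -2 = 2
u = (10 - (-5)*(2)) / 4 = 5
t = (24 - (2)*(5) - (-3)*(2)) / -5 = -4
s = (-48 - (4)*(-4) - (-4)*(5) - (-3)*(2)) / 2 = -3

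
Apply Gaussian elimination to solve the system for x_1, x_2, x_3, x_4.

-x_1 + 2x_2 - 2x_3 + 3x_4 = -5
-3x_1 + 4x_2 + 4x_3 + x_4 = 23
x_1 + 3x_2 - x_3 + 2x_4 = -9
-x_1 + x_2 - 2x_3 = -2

(-4, 0, 3, -1)

Forward elimination on [A|b]:
R2 <- R2 - (3)*R1:  [  0  -2  10  -8  38 ]
R3 <- R3 - (-1)*R1:  [   0    5   -3    5  -14 ]
R4 <- R4 - (1)*R1:  [  0  -1   0  -3   3 ]
R3 <- R3 - (-5/2)*R2:  [   0    0   22  -15   81 ]
R4 <- R4 - (1/2)*R2:  [   0    0   -5    1  -16 ]
R4 <- R4 - (-5/22)*R3:  [      0       0       0  -53/22   53/22 ]
Row echelon form:
[ -1   2  -2       3  |     -5 ]
[  0  -2  10      -8  |     38 ]
[  0   0  22     -15  |     81 ]
[  0   0   0  -53/22  |  53/22 ]
Back-substitution:
x_4 = (53/22) / (-53/22) = -1
x_3 = (81 - (-15)*(-1)) / 22 = 3
x_2 = (38 - (10)*(3) - (-8)*(-1)) / -2 = 0
x_1 = (-5 - (2)*(0) - (-2)*(3) - (3)*(-1)) / -1 = -4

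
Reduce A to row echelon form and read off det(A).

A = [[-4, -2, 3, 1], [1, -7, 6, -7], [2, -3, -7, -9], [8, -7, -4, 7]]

Forward elimination:
R2 <- R2 - (-1/4)*R1:  [     0  -15/2   27/4  -27/4 ]
R3 <- R3 - (-1/2)*R1:  [     0     -4  -11/2  -17/2 ]
R4 <- R4 - (-2)*R1:  [   0  -11    2    9 ]
R3 <- R3 - (8/15)*R2:  [      0       0  -91/10  -49/10 ]
R4 <- R4 - (22/15)*R2:  [      0       0  -79/10  189/10 ]
R4 <- R4 - (79/91)*R3:  [      0       0       0  301/13 ]
Upper-triangular form:
[ -4     -2       3       1 ]
[  0  -15/2    27/4   -27/4 ]
[  0      0  -91/10  -49/10 ]
[  0      0       0  301/13 ]
det(A) = (-1)^0 * (-4) * (-15/2) * (-91/10) * (301/13) = -6321  (0 row swaps -> sign +1)

det(A) = -6321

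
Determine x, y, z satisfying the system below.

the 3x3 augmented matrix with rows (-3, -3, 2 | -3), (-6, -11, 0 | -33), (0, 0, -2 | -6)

Forward elimination on [A|b]:
R2 <- R2 - (2)*R1:  [   0   -5   -4  -27 ]
Row echelon form:
[ -3  -3   2  |   -3 ]
[  0  -5  -4  |  -27 ]
[  0   0  -2  |   -6 ]
Back-substitution:
z = (-6) / -2 = 3
y = (-27 - (-4)*(3)) / -5 = 3
x = (-3 - (-3)*(3) - (2)*(3)) / -3 = 0

(0, 3, 3)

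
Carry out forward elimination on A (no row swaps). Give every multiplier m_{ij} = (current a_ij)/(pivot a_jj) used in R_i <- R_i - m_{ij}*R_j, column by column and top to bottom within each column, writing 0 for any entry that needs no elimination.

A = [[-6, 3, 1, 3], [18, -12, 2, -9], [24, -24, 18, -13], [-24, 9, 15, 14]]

multipliers: -3, -4, 4, 4, 1, 3

Forward elimination:
R2 <- R2 - (-3)*R1:  [  0  -3   5   0 ]
R3 <- R3 - (-4)*R1:  [   0  -12   22   -1 ]
R4 <- R4 - (4)*R1:  [  0  -3  11   2 ]
R3 <- R3 - (4)*R2:  [  0   0   2  -1 ]
R4 <- R4 - (1)*R2:  [ 0  0  6  2 ]
R4 <- R4 - (3)*R3:  [ 0  0  0  5 ]
Multipliers (in order of application): m_{21} = -3, m_{31} = -4, m_{41} = 4, m_{32} = 4, m_{42} = 1, m_{43} = 3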